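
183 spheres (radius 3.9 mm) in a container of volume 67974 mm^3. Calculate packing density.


V_sphere = 4/3*pi*3.9^3 = 248.4748 mm^3
Total V = 183*248.4748 = 45470.8884 mm^3
PD = 45470.8884 / 67974 = 0.669

0.669


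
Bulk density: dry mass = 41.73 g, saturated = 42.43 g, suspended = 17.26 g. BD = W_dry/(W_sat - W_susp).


BD = 41.73 / (42.43 - 17.26) = 41.73 / 25.17 = 1.658 g/cm^3

1.658


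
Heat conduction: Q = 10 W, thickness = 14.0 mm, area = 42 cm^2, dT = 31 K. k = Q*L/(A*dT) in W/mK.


k = 10*14.0/1000/(42/10000*31) = 1.08 W/mK

1.08


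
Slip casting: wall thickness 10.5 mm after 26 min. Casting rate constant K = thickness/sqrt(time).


K = 10.5 / sqrt(26) = 10.5 / 5.099 = 2.059 mm/min^0.5

2.059


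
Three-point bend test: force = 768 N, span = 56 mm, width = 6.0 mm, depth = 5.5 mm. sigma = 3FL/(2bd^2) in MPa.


sigma = 3*768*56/(2*6.0*5.5^2) = 355.4 MPa

355.4


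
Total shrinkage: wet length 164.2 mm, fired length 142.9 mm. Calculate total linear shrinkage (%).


TS = (164.2 - 142.9) / 164.2 * 100 = 12.97%

12.97


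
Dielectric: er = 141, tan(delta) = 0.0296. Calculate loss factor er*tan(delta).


Loss = 141 * 0.0296 = 4.174

4.174


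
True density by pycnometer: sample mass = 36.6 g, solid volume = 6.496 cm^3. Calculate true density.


TD = 36.6 / 6.496 = 5.634 g/cm^3

5.634


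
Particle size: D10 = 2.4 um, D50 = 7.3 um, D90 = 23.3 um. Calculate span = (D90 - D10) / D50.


Span = (23.3 - 2.4) / 7.3 = 20.9 / 7.3 = 2.863

2.863


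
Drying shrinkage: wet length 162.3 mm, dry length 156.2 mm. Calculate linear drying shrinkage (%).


DS = (162.3 - 156.2) / 162.3 * 100 = 3.76%

3.76


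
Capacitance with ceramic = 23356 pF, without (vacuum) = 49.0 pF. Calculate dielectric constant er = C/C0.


er = 23356 / 49.0 = 476.65

476.65


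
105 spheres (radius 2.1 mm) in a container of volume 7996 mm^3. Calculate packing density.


V_sphere = 4/3*pi*2.1^3 = 38.7924 mm^3
Total V = 105*38.7924 = 4073.202 mm^3
PD = 4073.202 / 7996 = 0.509

0.509


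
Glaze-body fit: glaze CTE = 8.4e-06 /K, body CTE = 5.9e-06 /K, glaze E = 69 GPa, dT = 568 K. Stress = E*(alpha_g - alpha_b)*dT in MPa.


Stress = 69*1000*(8.4e-06 - 5.9e-06)*568 = 98.0 MPa

98.0


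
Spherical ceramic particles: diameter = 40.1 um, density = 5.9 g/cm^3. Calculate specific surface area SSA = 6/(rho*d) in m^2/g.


SSA = 6 / (5.9 * 40.1) = 0.025 m^2/g

0.025


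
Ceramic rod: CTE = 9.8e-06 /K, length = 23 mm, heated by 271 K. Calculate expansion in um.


dL = 9.8e-06 * 23 * 271 * 1000 = 61.083 um

61.083


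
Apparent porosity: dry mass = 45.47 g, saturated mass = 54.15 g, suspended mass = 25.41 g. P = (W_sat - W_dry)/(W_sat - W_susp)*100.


P = (54.15 - 45.47) / (54.15 - 25.41) * 100 = 8.68 / 28.74 * 100 = 30.2%

30.2


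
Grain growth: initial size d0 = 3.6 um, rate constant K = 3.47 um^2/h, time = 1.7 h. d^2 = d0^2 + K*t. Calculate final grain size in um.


d^2 = 3.6^2 + 3.47*1.7 = 18.859
d = sqrt(18.859) = 4.34 um

4.34


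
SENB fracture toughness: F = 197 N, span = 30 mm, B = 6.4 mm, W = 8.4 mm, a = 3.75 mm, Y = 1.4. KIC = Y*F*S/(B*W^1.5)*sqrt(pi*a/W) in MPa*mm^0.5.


KIC = 1.4*197*30/(6.4*8.4^1.5)*sqrt(pi*3.75/8.4) = 62.89

62.89


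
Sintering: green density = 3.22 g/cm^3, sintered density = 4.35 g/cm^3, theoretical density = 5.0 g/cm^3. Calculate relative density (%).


Relative = 4.35 / 5.0 * 100 = 87.0%

87.0


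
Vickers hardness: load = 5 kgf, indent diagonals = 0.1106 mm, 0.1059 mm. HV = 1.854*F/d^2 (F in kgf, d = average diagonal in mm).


d_avg = (0.1106+0.1059)/2 = 0.10825 mm
HV = 1.854*5/0.10825^2 = 791

791


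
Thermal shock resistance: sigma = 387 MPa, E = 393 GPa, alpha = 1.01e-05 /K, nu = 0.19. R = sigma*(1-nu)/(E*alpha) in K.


R = 387*(1-0.19)/(393*1000*1.01e-05) = 79 K

79


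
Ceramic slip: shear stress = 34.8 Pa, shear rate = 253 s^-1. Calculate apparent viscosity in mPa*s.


eta = tau/gamma * 1000 = 34.8/253 * 1000 = 137.5 mPa*s

137.5


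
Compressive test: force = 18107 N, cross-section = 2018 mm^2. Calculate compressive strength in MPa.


CS = 18107 / 2018 = 9.0 MPa

9.0


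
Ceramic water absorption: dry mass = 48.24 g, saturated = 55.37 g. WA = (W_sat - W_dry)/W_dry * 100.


WA = (55.37 - 48.24) / 48.24 * 100 = 14.78%

14.78


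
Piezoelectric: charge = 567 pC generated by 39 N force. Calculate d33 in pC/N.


d33 = 567 / 39 = 14.5 pC/N

14.5


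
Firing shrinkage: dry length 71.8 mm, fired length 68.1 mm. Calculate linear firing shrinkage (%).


FS = (71.8 - 68.1) / 71.8 * 100 = 5.15%

5.15


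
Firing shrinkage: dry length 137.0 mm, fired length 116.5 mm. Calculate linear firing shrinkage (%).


FS = (137.0 - 116.5) / 137.0 * 100 = 14.96%

14.96


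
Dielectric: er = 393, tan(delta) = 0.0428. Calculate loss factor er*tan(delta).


Loss = 393 * 0.0428 = 16.82

16.82


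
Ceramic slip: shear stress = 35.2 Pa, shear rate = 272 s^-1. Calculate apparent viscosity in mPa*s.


eta = tau/gamma * 1000 = 35.2/272 * 1000 = 129.4 mPa*s

129.4


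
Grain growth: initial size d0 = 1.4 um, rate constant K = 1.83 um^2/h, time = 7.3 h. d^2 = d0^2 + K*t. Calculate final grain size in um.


d^2 = 1.4^2 + 1.83*7.3 = 15.319
d = sqrt(15.319) = 3.91 um

3.91


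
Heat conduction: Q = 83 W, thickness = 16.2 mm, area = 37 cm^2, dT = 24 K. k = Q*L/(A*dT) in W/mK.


k = 83*16.2/1000/(37/10000*24) = 15.14 W/mK

15.14


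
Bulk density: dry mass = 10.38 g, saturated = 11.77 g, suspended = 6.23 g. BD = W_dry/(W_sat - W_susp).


BD = 10.38 / (11.77 - 6.23) = 10.38 / 5.54 = 1.874 g/cm^3

1.874


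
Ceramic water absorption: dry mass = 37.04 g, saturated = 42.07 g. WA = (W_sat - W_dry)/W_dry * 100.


WA = (42.07 - 37.04) / 37.04 * 100 = 13.58%

13.58


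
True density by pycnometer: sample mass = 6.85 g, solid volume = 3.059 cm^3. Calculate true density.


TD = 6.85 / 3.059 = 2.239 g/cm^3

2.239


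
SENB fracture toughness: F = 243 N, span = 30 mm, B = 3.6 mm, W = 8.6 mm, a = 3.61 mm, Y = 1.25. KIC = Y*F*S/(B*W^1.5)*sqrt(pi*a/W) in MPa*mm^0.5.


KIC = 1.25*243*30/(3.6*8.6^1.5)*sqrt(pi*3.61/8.6) = 115.26

115.26


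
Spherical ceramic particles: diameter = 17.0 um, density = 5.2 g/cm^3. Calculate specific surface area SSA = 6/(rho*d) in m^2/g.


SSA = 6 / (5.2 * 17.0) = 0.068 m^2/g

0.068


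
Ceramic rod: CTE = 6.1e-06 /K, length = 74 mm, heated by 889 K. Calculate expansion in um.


dL = 6.1e-06 * 74 * 889 * 1000 = 401.295 um

401.295


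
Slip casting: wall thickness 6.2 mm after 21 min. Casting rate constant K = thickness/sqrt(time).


K = 6.2 / sqrt(21) = 6.2 / 4.5826 = 1.353 mm/min^0.5

1.353


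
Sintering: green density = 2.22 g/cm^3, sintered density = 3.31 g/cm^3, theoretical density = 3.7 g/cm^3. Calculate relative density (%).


Relative = 3.31 / 3.7 * 100 = 89.5%

89.5


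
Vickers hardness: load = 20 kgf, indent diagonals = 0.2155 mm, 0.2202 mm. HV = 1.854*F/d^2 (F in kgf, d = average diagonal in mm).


d_avg = (0.2155+0.2202)/2 = 0.21785 mm
HV = 1.854*20/0.21785^2 = 781

781


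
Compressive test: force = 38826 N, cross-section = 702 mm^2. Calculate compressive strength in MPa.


CS = 38826 / 702 = 55.3 MPa

55.3


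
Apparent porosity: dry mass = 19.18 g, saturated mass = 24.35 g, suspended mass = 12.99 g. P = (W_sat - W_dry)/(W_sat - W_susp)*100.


P = (24.35 - 19.18) / (24.35 - 12.99) * 100 = 5.17 / 11.36 * 100 = 45.5%

45.5


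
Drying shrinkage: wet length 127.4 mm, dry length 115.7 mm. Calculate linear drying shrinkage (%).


DS = (127.4 - 115.7) / 127.4 * 100 = 9.18%

9.18


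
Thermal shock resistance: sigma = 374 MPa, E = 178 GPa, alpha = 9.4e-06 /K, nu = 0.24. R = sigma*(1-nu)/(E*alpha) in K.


R = 374*(1-0.24)/(178*1000*9.4e-06) = 170 K

170


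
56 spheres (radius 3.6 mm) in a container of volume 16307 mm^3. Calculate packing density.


V_sphere = 4/3*pi*3.6^3 = 195.4322 mm^3
Total V = 56*195.4322 = 10944.2032 mm^3
PD = 10944.2032 / 16307 = 0.671

0.671


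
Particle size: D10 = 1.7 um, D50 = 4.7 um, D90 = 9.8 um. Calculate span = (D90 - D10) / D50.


Span = (9.8 - 1.7) / 4.7 = 8.1 / 4.7 = 1.723

1.723


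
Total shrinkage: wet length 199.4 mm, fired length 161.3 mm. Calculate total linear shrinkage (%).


TS = (199.4 - 161.3) / 199.4 * 100 = 19.11%

19.11


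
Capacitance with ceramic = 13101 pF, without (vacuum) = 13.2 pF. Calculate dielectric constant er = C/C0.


er = 13101 / 13.2 = 992.5

992.5


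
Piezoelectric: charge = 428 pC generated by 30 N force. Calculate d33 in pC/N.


d33 = 428 / 30 = 14.3 pC/N

14.3


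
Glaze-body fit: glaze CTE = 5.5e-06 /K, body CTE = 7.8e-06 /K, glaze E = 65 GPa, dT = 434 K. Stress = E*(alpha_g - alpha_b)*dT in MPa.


Stress = 65*1000*(5.5e-06 - 7.8e-06)*434 = -64.9 MPa

-64.9


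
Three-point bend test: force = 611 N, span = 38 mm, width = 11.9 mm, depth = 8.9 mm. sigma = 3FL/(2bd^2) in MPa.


sigma = 3*611*38/(2*11.9*8.9^2) = 36.9 MPa

36.9


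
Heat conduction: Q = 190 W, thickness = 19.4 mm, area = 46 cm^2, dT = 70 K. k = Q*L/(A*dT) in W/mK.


k = 190*19.4/1000/(46/10000*70) = 11.45 W/mK

11.45


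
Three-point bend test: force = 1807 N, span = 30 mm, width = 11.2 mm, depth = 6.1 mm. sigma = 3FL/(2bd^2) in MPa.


sigma = 3*1807*30/(2*11.2*6.1^2) = 195.1 MPa

195.1


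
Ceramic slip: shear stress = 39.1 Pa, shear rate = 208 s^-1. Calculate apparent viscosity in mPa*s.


eta = tau/gamma * 1000 = 39.1/208 * 1000 = 188.0 mPa*s

188.0


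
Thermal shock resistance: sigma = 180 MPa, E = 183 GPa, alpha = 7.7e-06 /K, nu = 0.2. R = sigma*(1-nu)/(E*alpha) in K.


R = 180*(1-0.2)/(183*1000*7.7e-06) = 102 K

102


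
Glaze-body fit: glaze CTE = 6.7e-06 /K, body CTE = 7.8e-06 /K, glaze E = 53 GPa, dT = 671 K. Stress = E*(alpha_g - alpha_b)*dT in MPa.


Stress = 53*1000*(6.7e-06 - 7.8e-06)*671 = -39.1 MPa

-39.1


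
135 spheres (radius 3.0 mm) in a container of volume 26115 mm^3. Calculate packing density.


V_sphere = 4/3*pi*3.0^3 = 113.0973 mm^3
Total V = 135*113.0973 = 15268.1355 mm^3
PD = 15268.1355 / 26115 = 0.585

0.585


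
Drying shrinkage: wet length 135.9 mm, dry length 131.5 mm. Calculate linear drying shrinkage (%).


DS = (135.9 - 131.5) / 135.9 * 100 = 3.24%

3.24


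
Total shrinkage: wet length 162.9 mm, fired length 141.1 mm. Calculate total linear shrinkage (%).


TS = (162.9 - 141.1) / 162.9 * 100 = 13.38%

13.38


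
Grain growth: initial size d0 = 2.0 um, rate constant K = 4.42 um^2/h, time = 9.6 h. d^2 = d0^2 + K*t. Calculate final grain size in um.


d^2 = 2.0^2 + 4.42*9.6 = 46.432
d = sqrt(46.432) = 6.81 um

6.81


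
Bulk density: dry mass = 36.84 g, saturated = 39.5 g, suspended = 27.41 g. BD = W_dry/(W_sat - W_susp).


BD = 36.84 / (39.5 - 27.41) = 36.84 / 12.09 = 3.047 g/cm^3

3.047


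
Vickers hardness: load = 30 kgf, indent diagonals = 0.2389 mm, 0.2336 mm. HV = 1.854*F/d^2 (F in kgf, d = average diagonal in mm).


d_avg = (0.2389+0.2336)/2 = 0.23625 mm
HV = 1.854*30/0.23625^2 = 997

997


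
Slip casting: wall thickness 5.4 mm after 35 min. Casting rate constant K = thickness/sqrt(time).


K = 5.4 / sqrt(35) = 5.4 / 5.9161 = 0.913 mm/min^0.5

0.913


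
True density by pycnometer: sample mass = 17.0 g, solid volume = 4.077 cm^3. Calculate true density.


TD = 17.0 / 4.077 = 4.17 g/cm^3

4.17


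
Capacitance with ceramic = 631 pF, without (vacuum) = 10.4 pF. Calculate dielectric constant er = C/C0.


er = 631 / 10.4 = 60.67

60.67


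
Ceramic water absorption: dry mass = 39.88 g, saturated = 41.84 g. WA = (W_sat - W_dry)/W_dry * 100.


WA = (41.84 - 39.88) / 39.88 * 100 = 4.91%

4.91


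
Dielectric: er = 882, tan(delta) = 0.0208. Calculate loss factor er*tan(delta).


Loss = 882 * 0.0208 = 18.346

18.346


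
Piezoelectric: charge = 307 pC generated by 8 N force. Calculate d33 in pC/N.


d33 = 307 / 8 = 38.4 pC/N

38.4


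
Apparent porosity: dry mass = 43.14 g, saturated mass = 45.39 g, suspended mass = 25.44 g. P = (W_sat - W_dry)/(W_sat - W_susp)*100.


P = (45.39 - 43.14) / (45.39 - 25.44) * 100 = 2.25 / 19.95 * 100 = 11.3%

11.3


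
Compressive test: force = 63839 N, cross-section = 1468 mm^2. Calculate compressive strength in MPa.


CS = 63839 / 1468 = 43.5 MPa

43.5


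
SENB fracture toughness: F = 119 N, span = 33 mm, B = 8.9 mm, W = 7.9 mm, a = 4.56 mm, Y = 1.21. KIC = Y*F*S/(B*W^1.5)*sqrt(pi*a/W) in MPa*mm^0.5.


KIC = 1.21*119*33/(8.9*7.9^1.5)*sqrt(pi*4.56/7.9) = 32.38

32.38


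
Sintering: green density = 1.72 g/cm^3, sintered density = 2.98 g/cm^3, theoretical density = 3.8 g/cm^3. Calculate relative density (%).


Relative = 2.98 / 3.8 * 100 = 78.4%

78.4


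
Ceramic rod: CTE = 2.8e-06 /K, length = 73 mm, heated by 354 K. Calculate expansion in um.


dL = 2.8e-06 * 73 * 354 * 1000 = 72.358 um

72.358


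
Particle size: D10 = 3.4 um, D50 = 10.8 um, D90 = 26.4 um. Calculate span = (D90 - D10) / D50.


Span = (26.4 - 3.4) / 10.8 = 23.0 / 10.8 = 2.13

2.13


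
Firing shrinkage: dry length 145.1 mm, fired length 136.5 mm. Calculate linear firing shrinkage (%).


FS = (145.1 - 136.5) / 145.1 * 100 = 5.93%

5.93


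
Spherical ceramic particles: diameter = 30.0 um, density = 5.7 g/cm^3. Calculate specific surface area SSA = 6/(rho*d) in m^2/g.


SSA = 6 / (5.7 * 30.0) = 0.035 m^2/g

0.035


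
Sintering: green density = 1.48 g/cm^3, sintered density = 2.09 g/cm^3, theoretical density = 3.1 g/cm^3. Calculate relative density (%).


Relative = 2.09 / 3.1 * 100 = 67.4%

67.4


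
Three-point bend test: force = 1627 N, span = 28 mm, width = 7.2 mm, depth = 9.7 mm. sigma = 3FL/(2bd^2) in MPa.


sigma = 3*1627*28/(2*7.2*9.7^2) = 100.9 MPa

100.9


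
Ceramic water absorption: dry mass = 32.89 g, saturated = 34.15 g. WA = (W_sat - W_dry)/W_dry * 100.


WA = (34.15 - 32.89) / 32.89 * 100 = 3.83%

3.83


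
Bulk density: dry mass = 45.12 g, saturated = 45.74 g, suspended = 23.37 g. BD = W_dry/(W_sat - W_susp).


BD = 45.12 / (45.74 - 23.37) = 45.12 / 22.37 = 2.017 g/cm^3

2.017


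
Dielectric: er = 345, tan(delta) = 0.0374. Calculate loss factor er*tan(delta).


Loss = 345 * 0.0374 = 12.903

12.903


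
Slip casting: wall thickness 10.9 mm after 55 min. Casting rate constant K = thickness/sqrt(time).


K = 10.9 / sqrt(55) = 10.9 / 7.4162 = 1.47 mm/min^0.5

1.47


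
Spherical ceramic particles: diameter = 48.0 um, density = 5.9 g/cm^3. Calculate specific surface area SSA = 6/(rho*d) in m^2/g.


SSA = 6 / (5.9 * 48.0) = 0.021 m^2/g

0.021


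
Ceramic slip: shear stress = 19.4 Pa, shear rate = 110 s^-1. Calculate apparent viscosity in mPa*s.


eta = tau/gamma * 1000 = 19.4/110 * 1000 = 176.4 mPa*s

176.4


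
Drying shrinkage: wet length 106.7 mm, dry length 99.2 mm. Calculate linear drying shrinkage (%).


DS = (106.7 - 99.2) / 106.7 * 100 = 7.03%

7.03


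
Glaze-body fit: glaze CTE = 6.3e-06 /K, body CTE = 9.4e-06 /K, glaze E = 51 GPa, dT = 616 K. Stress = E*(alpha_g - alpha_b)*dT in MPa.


Stress = 51*1000*(6.3e-06 - 9.4e-06)*616 = -97.4 MPa

-97.4


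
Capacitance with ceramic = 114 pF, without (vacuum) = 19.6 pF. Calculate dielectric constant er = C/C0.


er = 114 / 19.6 = 5.82

5.82


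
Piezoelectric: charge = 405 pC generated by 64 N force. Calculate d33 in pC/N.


d33 = 405 / 64 = 6.3 pC/N

6.3


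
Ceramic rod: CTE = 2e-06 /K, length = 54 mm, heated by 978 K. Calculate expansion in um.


dL = 2e-06 * 54 * 978 * 1000 = 105.624 um

105.624


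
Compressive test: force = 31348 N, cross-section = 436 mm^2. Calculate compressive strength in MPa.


CS = 31348 / 436 = 71.9 MPa

71.9


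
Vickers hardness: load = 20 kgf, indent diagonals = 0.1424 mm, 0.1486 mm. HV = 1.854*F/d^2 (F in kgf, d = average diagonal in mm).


d_avg = (0.1424+0.1486)/2 = 0.1455 mm
HV = 1.854*20/0.1455^2 = 1752

1752


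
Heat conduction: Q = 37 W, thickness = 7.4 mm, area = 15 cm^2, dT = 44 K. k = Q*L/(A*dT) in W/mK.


k = 37*7.4/1000/(15/10000*44) = 4.15 W/mK

4.15


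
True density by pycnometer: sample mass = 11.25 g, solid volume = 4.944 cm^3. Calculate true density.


TD = 11.25 / 4.944 = 2.275 g/cm^3

2.275


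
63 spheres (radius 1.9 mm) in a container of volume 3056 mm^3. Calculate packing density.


V_sphere = 4/3*pi*1.9^3 = 28.7309 mm^3
Total V = 63*28.7309 = 1810.0467 mm^3
PD = 1810.0467 / 3056 = 0.592

0.592


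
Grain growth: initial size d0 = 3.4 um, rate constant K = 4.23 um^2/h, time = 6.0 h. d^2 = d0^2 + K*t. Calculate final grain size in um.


d^2 = 3.4^2 + 4.23*6.0 = 36.94
d = sqrt(36.94) = 6.08 um

6.08


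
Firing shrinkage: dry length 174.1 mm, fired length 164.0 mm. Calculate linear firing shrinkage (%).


FS = (174.1 - 164.0) / 174.1 * 100 = 5.8%

5.8


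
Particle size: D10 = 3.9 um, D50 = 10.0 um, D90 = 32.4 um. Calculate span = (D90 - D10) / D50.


Span = (32.4 - 3.9) / 10.0 = 28.5 / 10.0 = 2.85

2.85


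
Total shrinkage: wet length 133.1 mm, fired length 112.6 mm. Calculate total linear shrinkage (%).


TS = (133.1 - 112.6) / 133.1 * 100 = 15.4%

15.4


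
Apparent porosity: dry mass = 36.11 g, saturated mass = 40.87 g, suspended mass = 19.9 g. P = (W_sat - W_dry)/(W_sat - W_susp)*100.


P = (40.87 - 36.11) / (40.87 - 19.9) * 100 = 4.76 / 20.97 * 100 = 22.7%

22.7


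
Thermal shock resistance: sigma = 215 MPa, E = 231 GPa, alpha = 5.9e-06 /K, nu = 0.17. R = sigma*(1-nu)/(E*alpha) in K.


R = 215*(1-0.17)/(231*1000*5.9e-06) = 131 K

131


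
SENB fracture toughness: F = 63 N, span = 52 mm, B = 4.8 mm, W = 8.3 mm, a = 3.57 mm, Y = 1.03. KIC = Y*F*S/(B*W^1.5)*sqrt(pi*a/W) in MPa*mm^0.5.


KIC = 1.03*63*52/(4.8*8.3^1.5)*sqrt(pi*3.57/8.3) = 34.17

34.17


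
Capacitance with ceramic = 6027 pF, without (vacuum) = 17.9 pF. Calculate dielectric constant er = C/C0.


er = 6027 / 17.9 = 336.7

336.7


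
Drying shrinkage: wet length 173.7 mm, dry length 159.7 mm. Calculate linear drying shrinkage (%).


DS = (173.7 - 159.7) / 173.7 * 100 = 8.06%

8.06


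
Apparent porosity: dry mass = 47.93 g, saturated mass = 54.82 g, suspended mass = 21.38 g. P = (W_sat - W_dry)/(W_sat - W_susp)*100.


P = (54.82 - 47.93) / (54.82 - 21.38) * 100 = 6.89 / 33.44 * 100 = 20.6%

20.6


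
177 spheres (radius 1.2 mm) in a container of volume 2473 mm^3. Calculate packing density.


V_sphere = 4/3*pi*1.2^3 = 7.2382 mm^3
Total V = 177*7.2382 = 1281.1614 mm^3
PD = 1281.1614 / 2473 = 0.518

0.518


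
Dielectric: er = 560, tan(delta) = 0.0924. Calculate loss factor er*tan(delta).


Loss = 560 * 0.0924 = 51.744

51.744


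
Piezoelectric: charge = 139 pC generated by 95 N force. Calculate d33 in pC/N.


d33 = 139 / 95 = 1.5 pC/N

1.5


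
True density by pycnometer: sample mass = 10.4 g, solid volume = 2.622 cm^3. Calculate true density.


TD = 10.4 / 2.622 = 3.966 g/cm^3

3.966


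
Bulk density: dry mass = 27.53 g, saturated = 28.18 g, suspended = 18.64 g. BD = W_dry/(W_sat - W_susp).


BD = 27.53 / (28.18 - 18.64) = 27.53 / 9.54 = 2.886 g/cm^3

2.886


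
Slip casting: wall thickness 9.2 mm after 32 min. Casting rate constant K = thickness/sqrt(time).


K = 9.2 / sqrt(32) = 9.2 / 5.6569 = 1.626 mm/min^0.5

1.626


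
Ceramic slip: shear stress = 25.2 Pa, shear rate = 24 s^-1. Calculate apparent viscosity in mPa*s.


eta = tau/gamma * 1000 = 25.2/24 * 1000 = 1050.0 mPa*s

1050.0


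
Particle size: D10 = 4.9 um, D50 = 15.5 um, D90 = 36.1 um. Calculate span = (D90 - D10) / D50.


Span = (36.1 - 4.9) / 15.5 = 31.2 / 15.5 = 2.013

2.013


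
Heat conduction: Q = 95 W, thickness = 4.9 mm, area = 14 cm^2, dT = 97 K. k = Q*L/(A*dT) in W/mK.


k = 95*4.9/1000/(14/10000*97) = 3.43 W/mK

3.43


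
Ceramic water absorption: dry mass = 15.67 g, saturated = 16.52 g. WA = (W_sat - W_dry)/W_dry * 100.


WA = (16.52 - 15.67) / 15.67 * 100 = 5.42%

5.42


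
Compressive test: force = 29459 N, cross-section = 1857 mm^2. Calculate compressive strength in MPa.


CS = 29459 / 1857 = 15.9 MPa

15.9


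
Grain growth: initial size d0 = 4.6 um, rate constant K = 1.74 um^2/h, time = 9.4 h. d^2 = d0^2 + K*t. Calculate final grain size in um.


d^2 = 4.6^2 + 1.74*9.4 = 37.516
d = sqrt(37.516) = 6.13 um

6.13


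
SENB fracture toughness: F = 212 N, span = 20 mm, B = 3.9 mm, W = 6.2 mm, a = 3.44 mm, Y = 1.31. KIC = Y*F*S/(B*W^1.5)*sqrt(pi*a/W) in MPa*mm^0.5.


KIC = 1.31*212*20/(3.9*6.2^1.5)*sqrt(pi*3.44/6.2) = 121.8

121.8


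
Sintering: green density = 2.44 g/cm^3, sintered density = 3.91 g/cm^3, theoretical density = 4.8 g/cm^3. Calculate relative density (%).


Relative = 3.91 / 4.8 * 100 = 81.5%

81.5


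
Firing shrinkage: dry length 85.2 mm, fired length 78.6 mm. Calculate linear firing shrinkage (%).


FS = (85.2 - 78.6) / 85.2 * 100 = 7.75%

7.75


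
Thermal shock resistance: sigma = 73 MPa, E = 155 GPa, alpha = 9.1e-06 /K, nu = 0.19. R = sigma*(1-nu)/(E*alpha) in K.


R = 73*(1-0.19)/(155*1000*9.1e-06) = 42 K

42


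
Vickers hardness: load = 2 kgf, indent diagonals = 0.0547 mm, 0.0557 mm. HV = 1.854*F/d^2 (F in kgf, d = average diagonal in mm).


d_avg = (0.0547+0.0557)/2 = 0.0552 mm
HV = 1.854*2/0.0552^2 = 1217

1217


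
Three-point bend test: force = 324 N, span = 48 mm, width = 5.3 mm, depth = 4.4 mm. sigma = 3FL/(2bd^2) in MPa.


sigma = 3*324*48/(2*5.3*4.4^2) = 227.4 MPa

227.4


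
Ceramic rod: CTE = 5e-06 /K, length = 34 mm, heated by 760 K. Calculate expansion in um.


dL = 5e-06 * 34 * 760 * 1000 = 129.2 um

129.2


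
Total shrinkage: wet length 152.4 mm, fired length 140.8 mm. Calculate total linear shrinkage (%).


TS = (152.4 - 140.8) / 152.4 * 100 = 7.61%

7.61


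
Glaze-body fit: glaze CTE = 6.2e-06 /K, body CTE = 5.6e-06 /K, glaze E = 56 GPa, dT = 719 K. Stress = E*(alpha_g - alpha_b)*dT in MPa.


Stress = 56*1000*(6.2e-06 - 5.6e-06)*719 = 24.2 MPa

24.2


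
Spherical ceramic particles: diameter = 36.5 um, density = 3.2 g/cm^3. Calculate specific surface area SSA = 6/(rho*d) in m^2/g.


SSA = 6 / (3.2 * 36.5) = 0.051 m^2/g

0.051


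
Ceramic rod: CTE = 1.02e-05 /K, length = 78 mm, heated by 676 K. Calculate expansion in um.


dL = 1.02e-05 * 78 * 676 * 1000 = 537.826 um

537.826


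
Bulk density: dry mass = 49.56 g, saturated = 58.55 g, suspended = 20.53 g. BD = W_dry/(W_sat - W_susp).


BD = 49.56 / (58.55 - 20.53) = 49.56 / 38.02 = 1.304 g/cm^3

1.304


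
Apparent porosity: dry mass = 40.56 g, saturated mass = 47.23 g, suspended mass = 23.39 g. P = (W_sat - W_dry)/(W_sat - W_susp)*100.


P = (47.23 - 40.56) / (47.23 - 23.39) * 100 = 6.67 / 23.84 * 100 = 28.0%

28.0


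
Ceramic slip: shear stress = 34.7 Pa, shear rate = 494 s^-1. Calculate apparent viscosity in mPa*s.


eta = tau/gamma * 1000 = 34.7/494 * 1000 = 70.2 mPa*s

70.2


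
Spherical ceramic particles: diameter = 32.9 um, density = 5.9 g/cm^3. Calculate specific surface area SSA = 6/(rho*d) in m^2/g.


SSA = 6 / (5.9 * 32.9) = 0.031 m^2/g

0.031


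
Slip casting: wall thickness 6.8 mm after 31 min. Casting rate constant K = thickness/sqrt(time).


K = 6.8 / sqrt(31) = 6.8 / 5.5678 = 1.221 mm/min^0.5

1.221


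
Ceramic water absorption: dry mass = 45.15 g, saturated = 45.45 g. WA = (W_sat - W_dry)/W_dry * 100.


WA = (45.45 - 45.15) / 45.15 * 100 = 0.66%

0.66


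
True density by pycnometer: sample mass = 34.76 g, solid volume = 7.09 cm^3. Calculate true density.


TD = 34.76 / 7.09 = 4.903 g/cm^3

4.903


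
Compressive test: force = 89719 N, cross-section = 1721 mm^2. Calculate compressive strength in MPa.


CS = 89719 / 1721 = 52.1 MPa

52.1


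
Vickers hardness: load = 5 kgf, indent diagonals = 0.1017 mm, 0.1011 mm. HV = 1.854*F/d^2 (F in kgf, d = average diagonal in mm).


d_avg = (0.1017+0.1011)/2 = 0.1014 mm
HV = 1.854*5/0.1014^2 = 902

902


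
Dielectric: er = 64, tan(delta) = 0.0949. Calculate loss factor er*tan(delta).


Loss = 64 * 0.0949 = 6.074

6.074


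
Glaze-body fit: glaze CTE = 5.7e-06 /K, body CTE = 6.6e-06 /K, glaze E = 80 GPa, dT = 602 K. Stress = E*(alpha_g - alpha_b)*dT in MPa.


Stress = 80*1000*(5.7e-06 - 6.6e-06)*602 = -43.3 MPa

-43.3


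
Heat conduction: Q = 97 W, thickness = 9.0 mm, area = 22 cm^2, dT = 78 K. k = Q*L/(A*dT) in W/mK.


k = 97*9.0/1000/(22/10000*78) = 5.09 W/mK

5.09


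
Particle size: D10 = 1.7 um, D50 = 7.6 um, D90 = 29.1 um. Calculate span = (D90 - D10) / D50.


Span = (29.1 - 1.7) / 7.6 = 27.4 / 7.6 = 3.605

3.605


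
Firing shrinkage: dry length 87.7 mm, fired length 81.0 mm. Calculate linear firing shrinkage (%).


FS = (87.7 - 81.0) / 87.7 * 100 = 7.64%

7.64


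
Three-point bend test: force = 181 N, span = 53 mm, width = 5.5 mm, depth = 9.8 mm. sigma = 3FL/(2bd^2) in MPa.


sigma = 3*181*53/(2*5.5*9.8^2) = 27.2 MPa

27.2


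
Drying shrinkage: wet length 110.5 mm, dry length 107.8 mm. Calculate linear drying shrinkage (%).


DS = (110.5 - 107.8) / 110.5 * 100 = 2.44%

2.44


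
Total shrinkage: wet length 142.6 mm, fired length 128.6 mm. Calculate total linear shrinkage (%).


TS = (142.6 - 128.6) / 142.6 * 100 = 9.82%

9.82


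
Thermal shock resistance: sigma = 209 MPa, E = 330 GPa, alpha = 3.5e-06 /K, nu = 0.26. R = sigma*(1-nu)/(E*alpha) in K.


R = 209*(1-0.26)/(330*1000*3.5e-06) = 134 K

134


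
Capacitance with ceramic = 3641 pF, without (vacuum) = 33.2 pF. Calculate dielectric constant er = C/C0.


er = 3641 / 33.2 = 109.67

109.67


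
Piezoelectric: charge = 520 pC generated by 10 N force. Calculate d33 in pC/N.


d33 = 520 / 10 = 52.0 pC/N

52.0


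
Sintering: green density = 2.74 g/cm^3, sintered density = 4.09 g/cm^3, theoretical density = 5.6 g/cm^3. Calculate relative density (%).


Relative = 4.09 / 5.6 * 100 = 73.0%

73.0


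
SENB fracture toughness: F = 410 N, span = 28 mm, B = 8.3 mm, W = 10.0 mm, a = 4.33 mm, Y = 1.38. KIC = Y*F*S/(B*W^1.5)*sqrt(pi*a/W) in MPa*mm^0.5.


KIC = 1.38*410*28/(8.3*10.0^1.5)*sqrt(pi*4.33/10.0) = 70.4

70.4


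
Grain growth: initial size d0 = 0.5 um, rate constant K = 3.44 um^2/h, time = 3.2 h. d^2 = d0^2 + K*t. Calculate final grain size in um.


d^2 = 0.5^2 + 3.44*3.2 = 11.258
d = sqrt(11.258) = 3.36 um

3.36


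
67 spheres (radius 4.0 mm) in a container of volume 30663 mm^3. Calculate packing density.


V_sphere = 4/3*pi*4.0^3 = 268.0826 mm^3
Total V = 67*268.0826 = 17961.5342 mm^3
PD = 17961.5342 / 30663 = 0.586

0.586


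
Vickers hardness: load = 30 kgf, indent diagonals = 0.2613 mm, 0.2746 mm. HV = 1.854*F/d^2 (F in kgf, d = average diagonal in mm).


d_avg = (0.2613+0.2746)/2 = 0.26795 mm
HV = 1.854*30/0.26795^2 = 775

775


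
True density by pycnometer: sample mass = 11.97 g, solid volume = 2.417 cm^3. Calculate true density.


TD = 11.97 / 2.417 = 4.952 g/cm^3

4.952


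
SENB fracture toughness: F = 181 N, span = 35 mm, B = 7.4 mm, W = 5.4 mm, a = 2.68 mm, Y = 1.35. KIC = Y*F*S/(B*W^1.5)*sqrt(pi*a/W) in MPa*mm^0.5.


KIC = 1.35*181*35/(7.4*5.4^1.5)*sqrt(pi*2.68/5.4) = 115.0

115.0


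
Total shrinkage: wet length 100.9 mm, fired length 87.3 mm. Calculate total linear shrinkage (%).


TS = (100.9 - 87.3) / 100.9 * 100 = 13.48%

13.48


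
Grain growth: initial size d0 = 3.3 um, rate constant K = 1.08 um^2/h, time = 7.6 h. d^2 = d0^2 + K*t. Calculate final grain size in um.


d^2 = 3.3^2 + 1.08*7.6 = 19.098
d = sqrt(19.098) = 4.37 um

4.37


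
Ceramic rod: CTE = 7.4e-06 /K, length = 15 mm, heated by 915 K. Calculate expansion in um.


dL = 7.4e-06 * 15 * 915 * 1000 = 101.565 um

101.565


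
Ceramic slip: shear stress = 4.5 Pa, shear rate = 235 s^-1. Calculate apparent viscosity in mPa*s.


eta = tau/gamma * 1000 = 4.5/235 * 1000 = 19.1 mPa*s

19.1


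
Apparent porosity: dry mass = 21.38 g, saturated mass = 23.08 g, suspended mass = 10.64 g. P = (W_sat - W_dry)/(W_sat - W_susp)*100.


P = (23.08 - 21.38) / (23.08 - 10.64) * 100 = 1.7 / 12.44 * 100 = 13.7%

13.7


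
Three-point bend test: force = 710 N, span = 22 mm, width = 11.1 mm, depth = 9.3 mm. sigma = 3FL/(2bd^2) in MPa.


sigma = 3*710*22/(2*11.1*9.3^2) = 24.4 MPa

24.4


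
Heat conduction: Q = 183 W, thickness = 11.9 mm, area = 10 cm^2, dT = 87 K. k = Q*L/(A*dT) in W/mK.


k = 183*11.9/1000/(10/10000*87) = 25.03 W/mK

25.03


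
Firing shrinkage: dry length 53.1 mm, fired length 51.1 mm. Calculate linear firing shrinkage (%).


FS = (53.1 - 51.1) / 53.1 * 100 = 3.77%

3.77


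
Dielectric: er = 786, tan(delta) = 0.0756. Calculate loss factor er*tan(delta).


Loss = 786 * 0.0756 = 59.422

59.422


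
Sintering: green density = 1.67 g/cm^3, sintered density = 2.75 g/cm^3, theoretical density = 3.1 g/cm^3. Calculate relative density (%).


Relative = 2.75 / 3.1 * 100 = 88.7%

88.7


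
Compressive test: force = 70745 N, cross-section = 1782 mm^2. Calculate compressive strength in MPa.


CS = 70745 / 1782 = 39.7 MPa

39.7


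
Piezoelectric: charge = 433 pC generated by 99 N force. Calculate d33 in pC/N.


d33 = 433 / 99 = 4.4 pC/N

4.4


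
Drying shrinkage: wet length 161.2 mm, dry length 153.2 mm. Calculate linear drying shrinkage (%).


DS = (161.2 - 153.2) / 161.2 * 100 = 4.96%

4.96


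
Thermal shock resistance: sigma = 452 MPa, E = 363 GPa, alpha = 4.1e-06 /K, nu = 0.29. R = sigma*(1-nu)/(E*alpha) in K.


R = 452*(1-0.29)/(363*1000*4.1e-06) = 216 K

216


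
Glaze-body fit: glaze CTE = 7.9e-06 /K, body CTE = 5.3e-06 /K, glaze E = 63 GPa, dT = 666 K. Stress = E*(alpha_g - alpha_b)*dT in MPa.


Stress = 63*1000*(7.9e-06 - 5.3e-06)*666 = 109.1 MPa

109.1


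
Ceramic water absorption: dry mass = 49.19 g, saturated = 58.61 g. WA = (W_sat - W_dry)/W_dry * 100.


WA = (58.61 - 49.19) / 49.19 * 100 = 19.15%

19.15


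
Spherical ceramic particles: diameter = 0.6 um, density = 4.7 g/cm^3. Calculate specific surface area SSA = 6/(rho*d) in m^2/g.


SSA = 6 / (4.7 * 0.6) = 2.128 m^2/g

2.128


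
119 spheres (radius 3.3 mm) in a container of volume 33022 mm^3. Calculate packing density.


V_sphere = 4/3*pi*3.3^3 = 150.5326 mm^3
Total V = 119*150.5326 = 17913.3794 mm^3
PD = 17913.3794 / 33022 = 0.542

0.542


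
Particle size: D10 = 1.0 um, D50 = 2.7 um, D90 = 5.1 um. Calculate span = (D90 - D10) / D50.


Span = (5.1 - 1.0) / 2.7 = 4.1 / 2.7 = 1.519

1.519


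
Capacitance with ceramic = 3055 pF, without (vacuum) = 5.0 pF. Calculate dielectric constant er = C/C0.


er = 3055 / 5.0 = 611.0

611.0


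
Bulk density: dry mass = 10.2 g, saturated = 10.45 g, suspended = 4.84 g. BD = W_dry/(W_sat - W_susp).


BD = 10.2 / (10.45 - 4.84) = 10.2 / 5.61 = 1.818 g/cm^3

1.818


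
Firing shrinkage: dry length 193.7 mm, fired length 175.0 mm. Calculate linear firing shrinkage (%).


FS = (193.7 - 175.0) / 193.7 * 100 = 9.65%

9.65


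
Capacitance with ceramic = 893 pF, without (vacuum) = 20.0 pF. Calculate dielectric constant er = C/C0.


er = 893 / 20.0 = 44.65

44.65


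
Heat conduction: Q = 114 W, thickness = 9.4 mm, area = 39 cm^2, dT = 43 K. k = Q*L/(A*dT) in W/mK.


k = 114*9.4/1000/(39/10000*43) = 6.39 W/mK

6.39


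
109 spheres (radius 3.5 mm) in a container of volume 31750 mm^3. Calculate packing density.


V_sphere = 4/3*pi*3.5^3 = 179.5944 mm^3
Total V = 109*179.5944 = 19575.7896 mm^3
PD = 19575.7896 / 31750 = 0.617

0.617


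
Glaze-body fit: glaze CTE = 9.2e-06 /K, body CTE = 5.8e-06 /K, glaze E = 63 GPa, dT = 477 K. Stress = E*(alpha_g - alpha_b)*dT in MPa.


Stress = 63*1000*(9.2e-06 - 5.8e-06)*477 = 102.2 MPa

102.2


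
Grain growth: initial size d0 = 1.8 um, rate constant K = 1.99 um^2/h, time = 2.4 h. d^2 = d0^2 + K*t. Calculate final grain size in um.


d^2 = 1.8^2 + 1.99*2.4 = 8.016
d = sqrt(8.016) = 2.83 um

2.83


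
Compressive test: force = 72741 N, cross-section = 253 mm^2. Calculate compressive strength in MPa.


CS = 72741 / 253 = 287.5 MPa

287.5


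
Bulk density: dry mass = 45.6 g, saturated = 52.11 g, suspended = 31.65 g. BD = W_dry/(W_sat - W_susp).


BD = 45.6 / (52.11 - 31.65) = 45.6 / 20.46 = 2.229 g/cm^3

2.229


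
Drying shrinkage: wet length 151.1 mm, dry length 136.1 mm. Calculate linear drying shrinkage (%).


DS = (151.1 - 136.1) / 151.1 * 100 = 9.93%

9.93


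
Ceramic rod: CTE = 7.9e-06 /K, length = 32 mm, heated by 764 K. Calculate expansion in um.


dL = 7.9e-06 * 32 * 764 * 1000 = 193.139 um

193.139


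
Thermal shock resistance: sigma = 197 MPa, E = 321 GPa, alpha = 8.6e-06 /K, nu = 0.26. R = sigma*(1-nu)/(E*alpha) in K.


R = 197*(1-0.26)/(321*1000*8.6e-06) = 53 K

53


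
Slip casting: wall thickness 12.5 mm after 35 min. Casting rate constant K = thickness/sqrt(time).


K = 12.5 / sqrt(35) = 12.5 / 5.9161 = 2.113 mm/min^0.5

2.113


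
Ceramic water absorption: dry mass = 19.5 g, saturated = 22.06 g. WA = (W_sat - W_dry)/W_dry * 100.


WA = (22.06 - 19.5) / 19.5 * 100 = 13.13%

13.13


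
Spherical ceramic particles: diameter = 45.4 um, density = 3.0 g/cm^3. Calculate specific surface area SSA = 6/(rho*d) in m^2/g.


SSA = 6 / (3.0 * 45.4) = 0.044 m^2/g

0.044


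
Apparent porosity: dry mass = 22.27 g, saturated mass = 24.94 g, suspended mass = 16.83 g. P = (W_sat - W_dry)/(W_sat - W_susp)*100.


P = (24.94 - 22.27) / (24.94 - 16.83) * 100 = 2.67 / 8.11 * 100 = 32.9%

32.9


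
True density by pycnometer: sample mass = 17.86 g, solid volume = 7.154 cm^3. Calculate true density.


TD = 17.86 / 7.154 = 2.497 g/cm^3

2.497


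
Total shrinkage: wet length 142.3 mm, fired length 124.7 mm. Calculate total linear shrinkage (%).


TS = (142.3 - 124.7) / 142.3 * 100 = 12.37%

12.37


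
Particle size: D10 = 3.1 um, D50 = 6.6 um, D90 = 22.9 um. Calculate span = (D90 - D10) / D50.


Span = (22.9 - 3.1) / 6.6 = 19.8 / 6.6 = 3.0

3.0


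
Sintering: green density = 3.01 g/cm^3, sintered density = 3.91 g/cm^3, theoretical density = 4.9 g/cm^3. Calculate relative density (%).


Relative = 3.91 / 4.9 * 100 = 79.8%

79.8


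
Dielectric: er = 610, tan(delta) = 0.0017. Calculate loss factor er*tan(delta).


Loss = 610 * 0.0017 = 1.037

1.037


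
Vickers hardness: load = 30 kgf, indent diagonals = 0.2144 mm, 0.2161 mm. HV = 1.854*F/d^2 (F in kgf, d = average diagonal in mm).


d_avg = (0.2144+0.2161)/2 = 0.21525 mm
HV = 1.854*30/0.21525^2 = 1200

1200


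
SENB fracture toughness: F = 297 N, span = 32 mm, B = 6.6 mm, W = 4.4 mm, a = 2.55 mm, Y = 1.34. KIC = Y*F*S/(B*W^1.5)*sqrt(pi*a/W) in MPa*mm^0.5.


KIC = 1.34*297*32/(6.6*4.4^1.5)*sqrt(pi*2.55/4.4) = 282.1

282.1


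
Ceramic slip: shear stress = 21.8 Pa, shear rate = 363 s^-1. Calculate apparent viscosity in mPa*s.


eta = tau/gamma * 1000 = 21.8/363 * 1000 = 60.1 mPa*s

60.1


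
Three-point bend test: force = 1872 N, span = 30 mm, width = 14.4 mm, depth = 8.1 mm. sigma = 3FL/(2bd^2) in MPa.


sigma = 3*1872*30/(2*14.4*8.1^2) = 89.2 MPa

89.2


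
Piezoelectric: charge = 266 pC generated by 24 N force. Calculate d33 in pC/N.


d33 = 266 / 24 = 11.1 pC/N

11.1


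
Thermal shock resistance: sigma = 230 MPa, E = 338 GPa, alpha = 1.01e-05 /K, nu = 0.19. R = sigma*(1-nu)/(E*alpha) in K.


R = 230*(1-0.19)/(338*1000*1.01e-05) = 55 K

55


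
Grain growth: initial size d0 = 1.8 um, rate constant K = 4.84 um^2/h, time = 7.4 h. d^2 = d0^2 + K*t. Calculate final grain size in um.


d^2 = 1.8^2 + 4.84*7.4 = 39.056
d = sqrt(39.056) = 6.25 um

6.25


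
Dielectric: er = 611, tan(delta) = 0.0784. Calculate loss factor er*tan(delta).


Loss = 611 * 0.0784 = 47.902

47.902


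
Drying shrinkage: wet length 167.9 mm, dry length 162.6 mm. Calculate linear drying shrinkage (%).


DS = (167.9 - 162.6) / 167.9 * 100 = 3.16%

3.16


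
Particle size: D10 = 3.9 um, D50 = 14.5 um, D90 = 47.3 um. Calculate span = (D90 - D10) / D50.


Span = (47.3 - 3.9) / 14.5 = 43.4 / 14.5 = 2.993

2.993


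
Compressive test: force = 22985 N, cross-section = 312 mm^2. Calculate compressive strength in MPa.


CS = 22985 / 312 = 73.7 MPa

73.7


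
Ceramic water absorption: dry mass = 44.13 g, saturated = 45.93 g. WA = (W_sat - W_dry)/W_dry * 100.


WA = (45.93 - 44.13) / 44.13 * 100 = 4.08%

4.08


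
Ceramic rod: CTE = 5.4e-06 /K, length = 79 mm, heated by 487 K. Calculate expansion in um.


dL = 5.4e-06 * 79 * 487 * 1000 = 207.754 um

207.754


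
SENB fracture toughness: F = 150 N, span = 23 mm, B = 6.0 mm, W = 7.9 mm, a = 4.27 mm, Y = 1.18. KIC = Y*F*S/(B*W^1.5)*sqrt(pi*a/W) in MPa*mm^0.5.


KIC = 1.18*150*23/(6.0*7.9^1.5)*sqrt(pi*4.27/7.9) = 39.82

39.82


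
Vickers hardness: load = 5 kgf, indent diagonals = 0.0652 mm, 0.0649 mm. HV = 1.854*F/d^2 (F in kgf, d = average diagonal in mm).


d_avg = (0.0652+0.0649)/2 = 0.06505 mm
HV = 1.854*5/0.06505^2 = 2191

2191


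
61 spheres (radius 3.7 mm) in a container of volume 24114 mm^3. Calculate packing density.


V_sphere = 4/3*pi*3.7^3 = 212.1748 mm^3
Total V = 61*212.1748 = 12942.6628 mm^3
PD = 12942.6628 / 24114 = 0.537

0.537


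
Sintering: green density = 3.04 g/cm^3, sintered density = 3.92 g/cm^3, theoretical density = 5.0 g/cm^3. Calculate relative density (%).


Relative = 3.92 / 5.0 * 100 = 78.4%

78.4


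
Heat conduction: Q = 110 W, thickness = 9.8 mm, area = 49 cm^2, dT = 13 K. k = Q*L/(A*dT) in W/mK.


k = 110*9.8/1000/(49/10000*13) = 16.92 W/mK

16.92


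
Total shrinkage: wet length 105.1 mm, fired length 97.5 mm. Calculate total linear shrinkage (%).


TS = (105.1 - 97.5) / 105.1 * 100 = 7.23%

7.23


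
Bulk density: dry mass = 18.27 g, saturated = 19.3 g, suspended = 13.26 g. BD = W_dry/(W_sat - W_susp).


BD = 18.27 / (19.3 - 13.26) = 18.27 / 6.04 = 3.025 g/cm^3

3.025


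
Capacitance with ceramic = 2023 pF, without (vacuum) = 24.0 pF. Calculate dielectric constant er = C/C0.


er = 2023 / 24.0 = 84.29

84.29


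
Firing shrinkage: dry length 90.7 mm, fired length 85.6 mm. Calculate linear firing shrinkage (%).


FS = (90.7 - 85.6) / 90.7 * 100 = 5.62%

5.62


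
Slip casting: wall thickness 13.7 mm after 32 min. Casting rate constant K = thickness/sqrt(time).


K = 13.7 / sqrt(32) = 13.7 / 5.6569 = 2.422 mm/min^0.5

2.422


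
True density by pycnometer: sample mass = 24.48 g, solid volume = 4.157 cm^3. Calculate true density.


TD = 24.48 / 4.157 = 5.889 g/cm^3

5.889


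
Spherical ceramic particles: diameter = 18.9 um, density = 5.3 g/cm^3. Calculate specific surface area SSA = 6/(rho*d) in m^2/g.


SSA = 6 / (5.3 * 18.9) = 0.06 m^2/g

0.06


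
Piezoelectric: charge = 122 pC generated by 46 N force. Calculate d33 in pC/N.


d33 = 122 / 46 = 2.7 pC/N

2.7


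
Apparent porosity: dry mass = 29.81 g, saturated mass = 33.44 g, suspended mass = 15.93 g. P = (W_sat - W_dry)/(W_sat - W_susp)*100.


P = (33.44 - 29.81) / (33.44 - 15.93) * 100 = 3.63 / 17.51 * 100 = 20.7%

20.7


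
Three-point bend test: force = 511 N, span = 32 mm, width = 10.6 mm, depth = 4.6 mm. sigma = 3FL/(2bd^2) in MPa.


sigma = 3*511*32/(2*10.6*4.6^2) = 109.4 MPa

109.4


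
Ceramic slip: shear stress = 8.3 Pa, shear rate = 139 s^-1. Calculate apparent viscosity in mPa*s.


eta = tau/gamma * 1000 = 8.3/139 * 1000 = 59.7 mPa*s

59.7
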